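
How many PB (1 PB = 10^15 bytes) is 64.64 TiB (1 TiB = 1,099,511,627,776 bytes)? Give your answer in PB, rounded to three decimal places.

64.64 TiB = 64.64 × 2^40 bytes = 71,072,431,619,440.64 bytes
1 PB = 10^15 bytes = 1,000,000,000,000,000 bytes
71,072,431,619,440.64 / 1,000,000,000,000,000 = 0.071 PB

0.071 PB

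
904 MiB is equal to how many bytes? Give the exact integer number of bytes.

947,912,704 bytes

904 × 1,048,576 = 947,912,704 bytes  (1 MiB = 2^20 bytes)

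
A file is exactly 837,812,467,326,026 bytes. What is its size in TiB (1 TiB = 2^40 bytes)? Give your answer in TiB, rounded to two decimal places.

761.99 TiB

837,812,467,326,026 bytes given.
1 TiB = 2^40 bytes = 1,099,511,627,776 bytes
837,812,467,326,026 / 1,099,511,627,776 = 761.99 TiB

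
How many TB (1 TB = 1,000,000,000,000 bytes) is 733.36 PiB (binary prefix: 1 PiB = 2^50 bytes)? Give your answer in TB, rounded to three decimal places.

825,689.956 TB

733.36 PiB = 733.36 × 2^50 bytes = 825,689,955,682,106,736.64 bytes
1 TB = 10^12 bytes = 1,000,000,000,000 bytes
825,689,955,682,106,736.64 / 1,000,000,000,000 = 825,689.956 TB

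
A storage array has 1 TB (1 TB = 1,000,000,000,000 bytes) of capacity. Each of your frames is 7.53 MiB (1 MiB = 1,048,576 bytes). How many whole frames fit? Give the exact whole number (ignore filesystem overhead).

126,649

Capacity: 1 TB = 1,000,000,000,000 bytes
Per item: 7.53 MiB = 7,895,777.28 bytes
⌊1,000,000,000,000 / 7,895,777.28⌋ = 126,649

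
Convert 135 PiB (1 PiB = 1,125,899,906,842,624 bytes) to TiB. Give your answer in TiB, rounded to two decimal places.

138,240.00 TiB

135 PiB = 135 × 2^50 bytes = 151,996,487,423,754,240 bytes
1 TiB = 2^40 bytes = 1,099,511,627,776 bytes
151,996,487,423,754,240 / 1,099,511,627,776 = 138,240.00 TiB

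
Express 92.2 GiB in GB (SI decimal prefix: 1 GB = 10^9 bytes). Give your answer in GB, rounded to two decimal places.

92.2 GiB = 92.2 × 2^30 bytes = 98,998,996,172.8 bytes
1 GB = 10^9 bytes = 1,000,000,000 bytes
98,998,996,172.8 / 1,000,000,000 = 99.00 GB

99.00 GB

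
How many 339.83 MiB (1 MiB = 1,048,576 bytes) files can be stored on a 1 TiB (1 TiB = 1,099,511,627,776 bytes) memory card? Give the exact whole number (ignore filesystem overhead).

3,085

Capacity: 1 TiB = 1,099,511,627,776 bytes
Per item: 339.83 MiB = 356,337,582.08 bytes
⌊1,099,511,627,776 / 356,337,582.08⌋ = 3,085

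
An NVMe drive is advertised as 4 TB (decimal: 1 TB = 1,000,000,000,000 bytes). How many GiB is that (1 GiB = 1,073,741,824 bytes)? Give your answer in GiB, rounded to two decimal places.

4 TB = 4 × 10^12 bytes = 4,000,000,000,000 bytes
1 GiB = 1,073,741,824 bytes
4,000,000,000,000 / 1,073,741,824 = 3,725.29 GiB

3,725.29 GiB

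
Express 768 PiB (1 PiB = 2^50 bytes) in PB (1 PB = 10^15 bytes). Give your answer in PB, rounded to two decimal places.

768 PiB × 1,125,899,906,842,624 bytes/PiB = 864,691,128,455,135,232 bytes
1 PB = 1,000,000,000,000,000 bytes
864,691,128,455,135,232 / 1,000,000,000,000,000 = 864.69 PB

864.69 PB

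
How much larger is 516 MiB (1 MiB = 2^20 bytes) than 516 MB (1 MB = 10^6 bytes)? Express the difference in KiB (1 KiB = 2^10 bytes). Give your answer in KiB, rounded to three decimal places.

24,477.750 KiB

516 MiB = 516 × 1,048,576 = 541,065,216 bytes
516 MB = 516 × 1,000,000 = 516,000,000 bytes
difference = 25,065,216 bytes
25,065,216 / 1,024 = 24,477.750 KiB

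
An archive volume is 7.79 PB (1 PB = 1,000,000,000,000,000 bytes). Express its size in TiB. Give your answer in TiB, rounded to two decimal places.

7,084.96 TiB

7.79 PB = 7.79 × 10^15 bytes = 7,790,000,000,000,000 bytes
1 TiB = 2^40 bytes = 1,099,511,627,776 bytes
7,790,000,000,000,000 / 1,099,511,627,776 = 7,084.96 TiB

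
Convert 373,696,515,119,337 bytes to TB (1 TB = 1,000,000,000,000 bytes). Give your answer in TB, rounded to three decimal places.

373,696,515,119,337 bytes given.
1 TB = 10^12 bytes = 1,000,000,000,000 bytes
373,696,515,119,337 / 1,000,000,000,000 = 373.697 TB

373.697 TB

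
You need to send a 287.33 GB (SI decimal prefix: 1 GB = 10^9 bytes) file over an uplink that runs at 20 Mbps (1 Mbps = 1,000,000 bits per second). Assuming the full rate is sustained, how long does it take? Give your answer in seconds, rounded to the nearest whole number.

287.33 GB = 287,330,000,000 bytes = 2,298,640,000,000 bits
20 Mbps = 20,000,000 bits/s
time = 2,298,640,000,000 / 20,000,000 = 114,932 s

114,932 seconds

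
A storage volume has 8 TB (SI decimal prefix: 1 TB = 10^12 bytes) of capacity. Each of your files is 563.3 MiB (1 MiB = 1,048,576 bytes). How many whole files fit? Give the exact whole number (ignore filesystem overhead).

13,544

Capacity: 8 TB = 8,000,000,000,000 bytes
Per item: 563.3 MiB = 590,662,860.8 bytes
⌊8,000,000,000,000 / 590,662,860.8⌋ = 13,544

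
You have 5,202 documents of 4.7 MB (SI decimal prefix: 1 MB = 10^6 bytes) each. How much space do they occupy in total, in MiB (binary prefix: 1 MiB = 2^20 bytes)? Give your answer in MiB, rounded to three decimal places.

Total = 5,202 × 4.7 MB = 24449.4 MB
= 24449.4 × 1,000,000 bytes = 24,449,400,000 bytes
1 MiB = 1,048,576 bytes
24,449,400,000 / 1,048,576 = 23,316.765 MiB

23,316.765 MiB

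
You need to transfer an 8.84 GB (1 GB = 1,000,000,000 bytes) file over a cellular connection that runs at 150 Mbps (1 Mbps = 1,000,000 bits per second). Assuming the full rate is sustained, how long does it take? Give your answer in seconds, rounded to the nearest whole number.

471 seconds

8.84 GB = 8,840,000,000 bytes = 70,720,000,000 bits
150 Mbps = 150,000,000 bits/s
time = 70,720,000,000 / 150,000,000 = 471 s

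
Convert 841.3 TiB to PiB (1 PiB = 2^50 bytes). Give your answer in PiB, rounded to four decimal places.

0.8216 PiB

841.3 TiB = 841.3 × 2^40 bytes = 925,019,132,447,948.8 bytes
1 PiB = 2^50 bytes = 1,125,899,906,842,624 bytes
925,019,132,447,948.8 / 1,125,899,906,842,624 = 0.8216 PiB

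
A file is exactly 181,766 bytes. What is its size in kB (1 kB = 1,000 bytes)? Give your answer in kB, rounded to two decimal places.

181.77 kB

181,766 bytes given.
1 kB = 1,000 bytes
181,766 / 1,000 = 181.77 kB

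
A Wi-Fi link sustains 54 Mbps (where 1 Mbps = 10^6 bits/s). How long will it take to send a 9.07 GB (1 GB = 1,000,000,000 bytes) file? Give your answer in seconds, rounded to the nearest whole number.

1,344 seconds

9.07 GB = 9,070,000,000 bytes = 72,560,000,000 bits
54 Mbps = 54,000,000 bits/s
time = 72,560,000,000 / 54,000,000 = 1,344 s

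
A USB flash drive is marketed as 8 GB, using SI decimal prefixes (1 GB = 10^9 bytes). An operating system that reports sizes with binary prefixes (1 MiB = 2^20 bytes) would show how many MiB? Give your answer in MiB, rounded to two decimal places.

8 GB = 8 × 10^9 bytes = 8,000,000,000 bytes
1 MiB = 2^20 bytes = 1,048,576 bytes
8,000,000,000 / 1,048,576 = 7,629.39 MiB

7,629.39 MiB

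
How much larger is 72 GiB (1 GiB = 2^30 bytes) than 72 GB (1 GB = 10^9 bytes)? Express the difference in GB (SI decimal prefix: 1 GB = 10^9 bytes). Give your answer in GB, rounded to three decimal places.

72 GiB = 72 × 1,073,741,824 = 77,309,411,328 bytes
72 GB = 72 × 1,000,000,000 = 72,000,000,000 bytes
difference = 5,309,411,328 bytes
5,309,411,328 / 1,000,000,000 = 5.309 GB

5.309 GB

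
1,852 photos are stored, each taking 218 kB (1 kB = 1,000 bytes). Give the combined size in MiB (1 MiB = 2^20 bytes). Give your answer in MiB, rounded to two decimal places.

385.03 MiB

Total = 1,852 × 218 kB = 403,736 kB
= 403,736 × 1,000 bytes = 403,736,000 bytes
1 MiB = 1,048,576 bytes
403,736,000 / 1,048,576 = 385.03 MiB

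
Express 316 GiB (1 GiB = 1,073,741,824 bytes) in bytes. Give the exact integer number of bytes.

339,302,416,384 bytes

316 × 1,073,741,824 = 339,302,416,384 bytes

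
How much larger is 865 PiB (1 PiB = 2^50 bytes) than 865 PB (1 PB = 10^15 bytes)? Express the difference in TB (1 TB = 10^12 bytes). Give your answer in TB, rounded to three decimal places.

865 PiB = 865 × 1,125,899,906,842,624 = 973,903,419,418,869,760 bytes
865 PB = 865 × 1,000,000,000,000,000 = 865,000,000,000,000,000 bytes
difference = 108,903,419,418,869,760 bytes
108,903,419,418,869,760 / 1,000,000,000,000 = 108,903.419 TB

108,903.419 TB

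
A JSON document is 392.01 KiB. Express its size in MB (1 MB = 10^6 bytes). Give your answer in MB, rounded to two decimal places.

392.01 KiB × 1,024 bytes/KiB = 401,418.24 bytes
1 MB = 1,000,000 bytes
401,418.24 / 1,000,000 = 0.40 MB

0.40 MB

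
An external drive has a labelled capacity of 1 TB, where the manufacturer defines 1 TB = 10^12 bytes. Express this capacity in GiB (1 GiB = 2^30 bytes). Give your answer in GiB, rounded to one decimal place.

1 TB = 1 × 10^12 bytes = 1,000,000,000,000 bytes
1 GiB = 2^30 bytes = 1,073,741,824 bytes
1,000,000,000,000 / 1,073,741,824 = 931.3 GiB

931.3 GiB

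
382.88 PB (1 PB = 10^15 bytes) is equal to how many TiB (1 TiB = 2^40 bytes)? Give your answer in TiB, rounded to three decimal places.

382.88 PB = 382.88 × 10^15 bytes = 382,880,000,000,000,000 bytes
1 TiB = 2^40 bytes = 1,099,511,627,776 bytes
382,880,000,000,000,000 / 1,099,511,627,776 = 348,227.331 TiB

348,227.331 TiB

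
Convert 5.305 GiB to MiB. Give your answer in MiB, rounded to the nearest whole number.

5,432 MiB

5.305 GiB = 5.305 × 2^30 bytes = 5,696,200,376.32 bytes
1 MiB = 1,048,576 bytes
5,696,200,376.32 / 1,048,576 = 5,432 MiB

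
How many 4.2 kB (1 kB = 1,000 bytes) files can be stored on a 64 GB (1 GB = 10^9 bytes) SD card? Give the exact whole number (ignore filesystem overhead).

15,238,095

Capacity: 64 GB = 64,000,000,000 bytes
Per item: 4.2 kB = 4,200 bytes
⌊64,000,000,000 / 4,200⌋ = 15,238,095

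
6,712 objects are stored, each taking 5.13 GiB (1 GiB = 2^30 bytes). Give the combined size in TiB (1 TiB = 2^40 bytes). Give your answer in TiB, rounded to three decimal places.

33.626 TiB

Total = 6,712 × 5.13 GiB = 34432.56 GiB
= 34432.56 × 1,073,741,824 bytes = 36,971,679,779,389.44 bytes
1 TiB = 1,099,511,627,776 bytes
36,971,679,779,389.44 / 1,099,511,627,776 = 33.626 TiB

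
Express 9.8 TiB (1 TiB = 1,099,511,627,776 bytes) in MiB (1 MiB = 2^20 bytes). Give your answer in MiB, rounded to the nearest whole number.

10,276,045 MiB

9.8 TiB = 9.8 × 2^40 bytes = 10,775,213,952,204.8 bytes
1 MiB = 1,048,576 bytes
10,775,213,952,204.8 / 1,048,576 = 10,276,045 MiB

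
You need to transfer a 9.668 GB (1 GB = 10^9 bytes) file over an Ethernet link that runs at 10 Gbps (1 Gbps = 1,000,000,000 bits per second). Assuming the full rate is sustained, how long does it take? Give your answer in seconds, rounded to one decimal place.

7.7 seconds

9.668 GB = 9,668,000,000 bytes = 77,344,000,000 bits
10 Gbps = 10,000,000,000 bits/s
time = 77,344,000,000 / 10,000,000,000 = 7.7 s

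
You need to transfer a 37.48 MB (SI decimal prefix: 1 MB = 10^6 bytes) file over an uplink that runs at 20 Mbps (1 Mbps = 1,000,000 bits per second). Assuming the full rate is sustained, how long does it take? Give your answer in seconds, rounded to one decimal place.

15.0 seconds

37.48 MB = 37,480,000 bytes = 299,840,000 bits
20 Mbps = 20,000,000 bits/s
time = 299,840,000 / 20,000,000 = 15.0 s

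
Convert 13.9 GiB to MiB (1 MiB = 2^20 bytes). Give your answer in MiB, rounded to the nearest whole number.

13.9 GiB × 1,073,741,824 bytes/GiB = 14,925,011,353.6 bytes
1 MiB = 2^20 bytes = 1,048,576 bytes
14,925,011,353.6 / 1,048,576 = 14,234 MiB

14,234 MiB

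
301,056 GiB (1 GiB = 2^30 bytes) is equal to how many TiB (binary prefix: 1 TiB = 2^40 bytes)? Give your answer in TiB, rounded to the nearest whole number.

294 TiB

301,056 GiB = 301,056 × 2^30 bytes = 323,256,418,566,144 bytes
1 TiB = 2^40 bytes = 1,099,511,627,776 bytes
323,256,418,566,144 / 1,099,511,627,776 = 294 TiB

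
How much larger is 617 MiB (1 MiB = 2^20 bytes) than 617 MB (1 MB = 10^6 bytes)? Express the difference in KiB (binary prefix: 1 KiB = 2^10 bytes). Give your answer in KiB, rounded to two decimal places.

29,268.94 KiB

617 MiB = 617 × 1,048,576 = 646,971,392 bytes
617 MB = 617 × 1,000,000 = 617,000,000 bytes
difference = 29,971,392 bytes
29,971,392 / 1,024 = 29,268.94 KiB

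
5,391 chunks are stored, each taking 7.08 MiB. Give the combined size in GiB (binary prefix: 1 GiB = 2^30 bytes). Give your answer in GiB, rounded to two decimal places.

Total = 5,391 × 7.08 MiB = 38168.28 MiB
= 38168.28 × 1,048,576 bytes = 40,022,342,369.28 bytes
1 GiB = 1,073,741,824 bytes
40,022,342,369.28 / 1,073,741,824 = 37.27 GiB

37.27 GiB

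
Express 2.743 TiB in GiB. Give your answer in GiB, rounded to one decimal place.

2.743 TiB × 1,099,511,627,776 bytes/TiB = 3,015,960,394,989.568 bytes
1 GiB = 2^30 bytes = 1,073,741,824 bytes
3,015,960,394,989.568 / 1,073,741,824 = 2,808.8 GiB

2,808.8 GiB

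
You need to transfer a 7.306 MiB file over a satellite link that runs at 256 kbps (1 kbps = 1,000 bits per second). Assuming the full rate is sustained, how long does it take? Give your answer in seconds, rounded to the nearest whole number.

239 seconds

7.306 MiB = 7,660,896.256 bytes = 61,287,170.048 bits
256 kbps = 256,000 bits/s
time = 61,287,170.048 / 256,000 = 239 s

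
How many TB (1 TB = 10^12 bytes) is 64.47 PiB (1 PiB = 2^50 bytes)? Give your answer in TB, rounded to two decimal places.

72,586.77 TB

64.47 PiB = 64.47 × 2^50 bytes = 72,586,766,994,143,969.28 bytes
1 TB = 10^12 bytes = 1,000,000,000,000 bytes
72,586,766,994,143,969.28 / 1,000,000,000,000 = 72,586.77 TB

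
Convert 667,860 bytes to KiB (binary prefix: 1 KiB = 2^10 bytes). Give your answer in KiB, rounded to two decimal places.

652.21 KiB

667,860 bytes given.
1 KiB = 1,024 bytes
667,860 / 1,024 = 652.21 KiB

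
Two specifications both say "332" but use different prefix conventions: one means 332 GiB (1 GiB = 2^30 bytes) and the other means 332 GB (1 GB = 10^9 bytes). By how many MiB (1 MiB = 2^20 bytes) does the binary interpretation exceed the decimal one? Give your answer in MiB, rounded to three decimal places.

332 GiB = 332 × 1,073,741,824 = 356,482,285,568 bytes
332 GB = 332 × 1,000,000,000 = 332,000,000,000 bytes
difference = 24,482,285,568 bytes
24,482,285,568 / 1,048,576 = 23,348.127 MiB

23,348.127 MiB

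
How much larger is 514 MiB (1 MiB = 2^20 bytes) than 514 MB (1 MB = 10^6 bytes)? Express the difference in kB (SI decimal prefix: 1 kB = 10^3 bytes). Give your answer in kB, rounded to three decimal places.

24,968.064 kB

514 MiB = 514 × 1,048,576 = 538,968,064 bytes
514 MB = 514 × 1,000,000 = 514,000,000 bytes
difference = 24,968,064 bytes
24,968,064 / 1,000 = 24,968.064 kB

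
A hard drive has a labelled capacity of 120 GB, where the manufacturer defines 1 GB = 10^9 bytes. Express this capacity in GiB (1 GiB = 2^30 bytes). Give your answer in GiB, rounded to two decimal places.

111.76 GiB

120 GB × 1,000,000,000 bytes/GB = 120,000,000,000 bytes
1 GiB = 1,073,741,824 bytes
120,000,000,000 / 1,073,741,824 = 111.76 GiB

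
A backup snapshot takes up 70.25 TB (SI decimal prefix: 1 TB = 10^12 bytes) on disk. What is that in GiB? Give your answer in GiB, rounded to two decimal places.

70.25 TB × 1,000,000,000,000 bytes/TB = 70,250,000,000,000 bytes
1 GiB = 1,073,741,824 bytes
70,250,000,000,000 / 1,073,741,824 = 65,425.41 GiB

65,425.41 GiB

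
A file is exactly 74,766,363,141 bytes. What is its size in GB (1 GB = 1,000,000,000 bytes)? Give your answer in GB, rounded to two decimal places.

74,766,363,141 bytes given.
1 GB = 10^9 bytes = 1,000,000,000 bytes
74,766,363,141 / 1,000,000,000 = 74.77 GB

74.77 GB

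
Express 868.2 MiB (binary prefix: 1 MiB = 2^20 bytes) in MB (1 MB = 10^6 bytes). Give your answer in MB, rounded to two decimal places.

868.2 MiB = 868.2 × 2^20 bytes = 910,373,683.2 bytes
1 MB = 1,000,000 bytes
910,373,683.2 / 1,000,000 = 910.37 MB

910.37 MB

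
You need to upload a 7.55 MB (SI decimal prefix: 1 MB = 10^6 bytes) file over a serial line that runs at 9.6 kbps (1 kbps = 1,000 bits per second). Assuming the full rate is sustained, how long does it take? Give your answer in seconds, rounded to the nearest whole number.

6,292 seconds

7.55 MB = 7,550,000 bytes = 60,400,000 bits
9.6 kbps = 9,600 bits/s
time = 60,400,000 / 9,600 = 6,292 s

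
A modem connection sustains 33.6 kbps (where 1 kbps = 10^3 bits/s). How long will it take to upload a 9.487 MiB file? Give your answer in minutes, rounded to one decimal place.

9.487 MiB = 9,947,840.512 bytes = 79,582,724.096 bits
33.6 kbps = 33,600 bits/s
time = 79,582,724.096 / 33,600 = 2,368.53 s
2,368.53 s / 60 = 39.5 minutes

39.5 minutes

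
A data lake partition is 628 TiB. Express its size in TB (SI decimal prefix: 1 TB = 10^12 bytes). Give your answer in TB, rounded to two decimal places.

690.49 TB

628 TiB = 628 × 2^40 bytes = 690,493,302,243,328 bytes
1 TB = 1,000,000,000,000 bytes
690,493,302,243,328 / 1,000,000,000,000 = 690.49 TB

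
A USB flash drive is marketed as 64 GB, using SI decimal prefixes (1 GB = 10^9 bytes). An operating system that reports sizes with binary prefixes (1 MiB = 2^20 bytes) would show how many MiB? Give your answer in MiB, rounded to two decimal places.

61,035.16 MiB

64 GB = 64 × 10^9 bytes = 64,000,000,000 bytes
1 MiB = 1,048,576 bytes
64,000,000,000 / 1,048,576 = 61,035.16 MiB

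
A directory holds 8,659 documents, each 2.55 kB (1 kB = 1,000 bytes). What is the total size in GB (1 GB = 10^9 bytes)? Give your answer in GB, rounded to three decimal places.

0.022 GB

Total = 8,659 × 2.55 kB = 22080.45 kB
= 22080.45 × 1,000 bytes = 22,080,450 bytes
1 GB = 1,000,000,000 bytes
22,080,450 / 1,000,000,000 = 0.022 GB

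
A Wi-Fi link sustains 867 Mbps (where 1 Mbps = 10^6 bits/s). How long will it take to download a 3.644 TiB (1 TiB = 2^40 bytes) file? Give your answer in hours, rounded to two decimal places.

3.644 TiB = 4,006,620,371,615.744 bytes = 32,052,962,972,925.952 bits
867 Mbps = 867,000,000 bits/s
time = 32,052,962,972,925.952 / 867,000,000 = 36,969.9688 s
36,969.9688 s / 3600 = 10.27 hours

10.27 hours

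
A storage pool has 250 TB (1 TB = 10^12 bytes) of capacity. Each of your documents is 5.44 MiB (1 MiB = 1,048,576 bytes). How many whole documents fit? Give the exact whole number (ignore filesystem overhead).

Capacity: 250 TB = 250,000,000,000,000 bytes
Per item: 5.44 MiB = 5,704,253.44 bytes
⌊250,000,000,000,000 / 5,704,253.44⌋ = 43,826,944

43,826,944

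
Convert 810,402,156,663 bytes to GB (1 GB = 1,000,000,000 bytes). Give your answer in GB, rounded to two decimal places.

810,402,156,663 bytes given.
1 GB = 10^9 bytes = 1,000,000,000 bytes
810,402,156,663 / 1,000,000,000 = 810.40 GB

810.40 GB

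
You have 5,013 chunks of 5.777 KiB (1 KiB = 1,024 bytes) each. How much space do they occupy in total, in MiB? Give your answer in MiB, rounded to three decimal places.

Total = 5,013 × 5.777 KiB = 28960.101 KiB
= 28960.101 × 1,024 bytes = 29,655,143.424 bytes
1 MiB = 1,048,576 bytes
29,655,143.424 / 1,048,576 = 28.281 MiB

28.281 MiB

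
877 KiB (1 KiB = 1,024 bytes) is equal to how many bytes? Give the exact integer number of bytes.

898,048 bytes

877 × 1,024 = 898,048 bytes  (1 KiB = 2^10 bytes)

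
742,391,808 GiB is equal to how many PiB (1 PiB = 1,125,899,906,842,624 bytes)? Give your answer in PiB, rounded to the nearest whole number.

742,391,808 GiB = 742,391,808 × 2^30 bytes = 797,137,134,044,577,792 bytes
1 PiB = 1,125,899,906,842,624 bytes
797,137,134,044,577,792 / 1,125,899,906,842,624 = 708 PiB

708 PiB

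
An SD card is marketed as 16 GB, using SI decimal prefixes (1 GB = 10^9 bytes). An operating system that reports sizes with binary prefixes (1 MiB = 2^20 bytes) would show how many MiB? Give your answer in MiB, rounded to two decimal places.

15,258.79 MiB

16 GB = 16 × 10^9 bytes = 16,000,000,000 bytes
1 MiB = 2^20 bytes = 1,048,576 bytes
16,000,000,000 / 1,048,576 = 15,258.79 MiB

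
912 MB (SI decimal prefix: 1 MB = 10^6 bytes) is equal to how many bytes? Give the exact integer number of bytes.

912 × 1,000,000 = 912,000,000 bytes  (1 MB = 10^6 bytes)

912,000,000 bytes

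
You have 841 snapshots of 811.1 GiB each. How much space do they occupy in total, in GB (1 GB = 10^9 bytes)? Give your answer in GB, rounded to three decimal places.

732,436.986 GB

Total = 841 × 811.1 GiB = 682135.1 GiB
= 682135.1 × 1,073,741,824 bytes = 732,436,986,488,422.4 bytes
1 GB = 1,000,000,000 bytes
732,436,986,488,422.4 / 1,000,000,000 = 732,436.986 GB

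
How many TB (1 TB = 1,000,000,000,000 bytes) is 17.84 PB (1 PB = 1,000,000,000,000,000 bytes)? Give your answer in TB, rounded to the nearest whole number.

17,840 TB

17.84 PB = 17.84 × 10^15 bytes = 17,840,000,000,000,000 bytes
1 TB = 1,000,000,000,000 bytes
17,840,000,000,000,000 / 1,000,000,000,000 = 17,840 TB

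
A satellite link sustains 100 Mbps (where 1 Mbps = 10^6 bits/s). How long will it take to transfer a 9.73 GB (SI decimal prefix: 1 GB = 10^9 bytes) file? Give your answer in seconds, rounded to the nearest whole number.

9.73 GB = 9,730,000,000 bytes = 77,840,000,000 bits
100 Mbps = 100,000,000 bits/s
time = 77,840,000,000 / 100,000,000 = 778 s

778 seconds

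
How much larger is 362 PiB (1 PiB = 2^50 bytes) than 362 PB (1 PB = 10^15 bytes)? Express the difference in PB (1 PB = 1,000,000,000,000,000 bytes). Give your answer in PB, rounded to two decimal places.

362 PiB = 362 × 1,125,899,906,842,624 = 407,575,766,277,029,888 bytes
362 PB = 362 × 1,000,000,000,000,000 = 362,000,000,000,000,000 bytes
difference = 45,575,766,277,029,888 bytes
45,575,766,277,029,888 / 1,000,000,000,000,000 = 45.58 PB

45.58 PB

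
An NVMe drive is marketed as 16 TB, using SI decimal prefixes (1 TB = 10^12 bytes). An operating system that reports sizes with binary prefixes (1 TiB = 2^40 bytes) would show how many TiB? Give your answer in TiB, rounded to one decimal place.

16 TB = 16 × 10^12 bytes = 16,000,000,000,000 bytes
1 TiB = 2^40 bytes = 1,099,511,627,776 bytes
16,000,000,000,000 / 1,099,511,627,776 = 14.6 TiB

14.6 TiB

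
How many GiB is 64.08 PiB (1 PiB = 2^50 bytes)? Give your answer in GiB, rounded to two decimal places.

67,192,750.08 GiB

64.08 PiB × 1,125,899,906,842,624 bytes/PiB = 72,147,666,030,475,345.92 bytes
1 GiB = 1,073,741,824 bytes
72,147,666,030,475,345.92 / 1,073,741,824 = 67,192,750.08 GiB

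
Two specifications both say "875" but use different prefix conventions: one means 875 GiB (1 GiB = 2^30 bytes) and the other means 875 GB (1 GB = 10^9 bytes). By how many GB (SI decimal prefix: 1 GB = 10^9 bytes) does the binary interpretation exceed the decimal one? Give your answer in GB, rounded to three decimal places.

875 GiB = 875 × 1,073,741,824 = 939,524,096,000 bytes
875 GB = 875 × 1,000,000,000 = 875,000,000,000 bytes
difference = 64,524,096,000 bytes
64,524,096,000 / 1,000,000,000 = 64.524 GB

64.524 GB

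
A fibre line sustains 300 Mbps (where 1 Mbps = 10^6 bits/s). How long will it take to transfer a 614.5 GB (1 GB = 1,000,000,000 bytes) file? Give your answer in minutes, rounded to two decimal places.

614.5 GB = 614,500,000,000 bytes = 4,916,000,000,000 bits
300 Mbps = 300,000,000 bits/s
time = 4,916,000,000,000 / 300,000,000 = 16,386.667 s
16,386.667 s / 60 = 273.11 minutes

273.11 minutes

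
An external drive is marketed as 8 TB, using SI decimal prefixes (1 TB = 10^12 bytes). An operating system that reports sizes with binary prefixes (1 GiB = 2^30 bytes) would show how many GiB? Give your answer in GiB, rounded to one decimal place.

7,450.6 GiB

8 TB = 8 × 10^12 bytes = 8,000,000,000,000 bytes
1 GiB = 1,073,741,824 bytes
8,000,000,000,000 / 1,073,741,824 = 7,450.6 GiB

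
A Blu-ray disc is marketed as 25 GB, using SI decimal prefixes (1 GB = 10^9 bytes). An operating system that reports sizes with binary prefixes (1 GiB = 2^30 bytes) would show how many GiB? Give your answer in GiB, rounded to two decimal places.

25 GB = 25 × 10^9 bytes = 25,000,000,000 bytes
1 GiB = 2^30 bytes = 1,073,741,824 bytes
25,000,000,000 / 1,073,741,824 = 23.28 GiB

23.28 GiB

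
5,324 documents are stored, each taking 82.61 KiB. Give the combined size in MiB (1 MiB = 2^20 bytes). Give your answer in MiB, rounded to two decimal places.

429.51 MiB

Total = 5,324 × 82.61 KiB = 439815.64 KiB
= 439815.64 × 1,024 bytes = 450,371,215.36 bytes
1 MiB = 1,048,576 bytes
450,371,215.36 / 1,048,576 = 429.51 MiB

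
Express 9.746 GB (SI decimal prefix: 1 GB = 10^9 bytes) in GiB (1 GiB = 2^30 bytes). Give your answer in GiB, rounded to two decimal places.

9.08 GiB

9.746 GB = 9.746 × 10^9 bytes = 9,746,000,000 bytes
1 GiB = 1,073,741,824 bytes
9,746,000,000 / 1,073,741,824 = 9.08 GiB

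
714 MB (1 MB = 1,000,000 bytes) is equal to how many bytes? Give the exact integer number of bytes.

714,000,000 bytes

714 × 1,000,000 = 714,000,000 bytes  (1 MB = 10^6 bytes)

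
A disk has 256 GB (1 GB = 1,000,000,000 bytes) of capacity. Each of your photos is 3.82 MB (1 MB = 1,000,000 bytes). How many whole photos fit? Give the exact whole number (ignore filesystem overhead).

67,015

Capacity: 256 GB = 256,000,000,000 bytes
Per item: 3.82 MB = 3,820,000 bytes
⌊256,000,000,000 / 3,820,000⌋ = 67,015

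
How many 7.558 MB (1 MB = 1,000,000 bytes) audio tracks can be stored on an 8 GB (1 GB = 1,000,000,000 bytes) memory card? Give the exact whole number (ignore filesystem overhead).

1,058

Capacity: 8 GB = 8,000,000,000 bytes
Per item: 7.558 MB = 7,558,000 bytes
⌊8,000,000,000 / 7,558,000⌋ = 1,058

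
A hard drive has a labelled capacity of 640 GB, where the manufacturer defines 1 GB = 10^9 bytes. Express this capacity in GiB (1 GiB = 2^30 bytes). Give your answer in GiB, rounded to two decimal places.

596.05 GiB

640 GB = 640 × 10^9 bytes = 640,000,000,000 bytes
1 GiB = 1,073,741,824 bytes
640,000,000,000 / 1,073,741,824 = 596.05 GiB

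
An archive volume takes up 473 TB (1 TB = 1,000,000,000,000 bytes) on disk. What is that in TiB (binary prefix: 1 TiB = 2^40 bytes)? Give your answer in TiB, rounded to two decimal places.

430.19 TiB

473 TB = 473 × 10^12 bytes = 473,000,000,000,000 bytes
1 TiB = 1,099,511,627,776 bytes
473,000,000,000,000 / 1,099,511,627,776 = 430.19 TiB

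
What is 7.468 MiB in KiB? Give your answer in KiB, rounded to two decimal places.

7,647.23 KiB

7.468 MiB = 7.468 × 2^20 bytes = 7,830,765.568 bytes
1 KiB = 2^10 bytes = 1,024 bytes
7,830,765.568 / 1,024 = 7,647.23 KiB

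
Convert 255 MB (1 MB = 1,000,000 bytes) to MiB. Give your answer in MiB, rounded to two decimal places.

255 MB × 1,000,000 bytes/MB = 255,000,000 bytes
1 MiB = 2^20 bytes = 1,048,576 bytes
255,000,000 / 1,048,576 = 243.19 MiB

243.19 MiB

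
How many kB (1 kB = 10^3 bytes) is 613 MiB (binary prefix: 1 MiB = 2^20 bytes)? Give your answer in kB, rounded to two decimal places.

613 MiB = 613 × 2^20 bytes = 642,777,088 bytes
1 kB = 1,000 bytes
642,777,088 / 1,000 = 642,777.09 kB

642,777.09 kB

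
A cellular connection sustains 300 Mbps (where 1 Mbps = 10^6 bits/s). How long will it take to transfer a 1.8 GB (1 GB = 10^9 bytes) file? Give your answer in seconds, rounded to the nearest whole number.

48 seconds

1.8 GB = 1,800,000,000 bytes = 14,400,000,000 bits
300 Mbps = 300,000,000 bits/s
time = 14,400,000,000 / 300,000,000 = 48 s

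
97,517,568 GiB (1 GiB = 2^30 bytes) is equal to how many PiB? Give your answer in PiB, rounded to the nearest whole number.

97,517,568 GiB = 97,517,568 × 2^30 bytes = 104,708,691,336,364,032 bytes
1 PiB = 1,125,899,906,842,624 bytes
104,708,691,336,364,032 / 1,125,899,906,842,624 = 93 PiB

93 PiB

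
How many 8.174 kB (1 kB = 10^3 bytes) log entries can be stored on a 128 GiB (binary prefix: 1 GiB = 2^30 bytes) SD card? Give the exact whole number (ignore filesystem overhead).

Capacity: 128 GiB = 137,438,953,472 bytes
Per item: 8.174 kB = 8,174 bytes
⌊137,438,953,472 / 8,174⌋ = 16,814,161

16,814,161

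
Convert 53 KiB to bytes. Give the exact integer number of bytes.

54,272 bytes

53 × 1,024 = 54,272 bytes  (1 KiB = 2^10 bytes)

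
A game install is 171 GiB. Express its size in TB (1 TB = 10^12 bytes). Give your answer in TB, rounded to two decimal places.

171 GiB × 1,073,741,824 bytes/GiB = 183,609,851,904 bytes
1 TB = 10^12 bytes = 1,000,000,000,000 bytes
183,609,851,904 / 1,000,000,000,000 = 0.18 TB

0.18 TB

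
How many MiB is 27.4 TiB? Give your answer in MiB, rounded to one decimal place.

27.4 TiB = 27.4 × 2^40 bytes = 30,126,618,601,062.4 bytes
1 MiB = 2^20 bytes = 1,048,576 bytes
30,126,618,601,062.4 / 1,048,576 = 28,730,982.4 MiB

28,730,982.4 MiB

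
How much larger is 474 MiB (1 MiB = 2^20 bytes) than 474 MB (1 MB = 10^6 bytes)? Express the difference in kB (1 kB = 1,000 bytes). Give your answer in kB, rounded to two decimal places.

474 MiB = 474 × 1,048,576 = 497,025,024 bytes
474 MB = 474 × 1,000,000 = 474,000,000 bytes
difference = 23,025,024 bytes
23,025,024 / 1,000 = 23,025.02 kB

23,025.02 kB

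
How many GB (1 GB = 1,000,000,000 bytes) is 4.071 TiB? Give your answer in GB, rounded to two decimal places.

4,476.11 GB

4.071 TiB = 4.071 × 2^40 bytes = 4,476,111,836,676.096 bytes
1 GB = 10^9 bytes = 1,000,000,000 bytes
4,476,111,836,676.096 / 1,000,000,000 = 4,476.11 GB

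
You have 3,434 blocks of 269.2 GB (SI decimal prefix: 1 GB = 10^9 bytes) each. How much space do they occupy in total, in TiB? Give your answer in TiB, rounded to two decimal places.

Total = 3,434 × 269.2 GB = 924432.8 GB
= 924432.8 × 1,000,000,000 bytes = 924,432,800,000,000 bytes
1 TiB = 1,099,511,627,776 bytes
924,432,800,000,000 / 1,099,511,627,776 = 840.77 TiB

840.77 TiB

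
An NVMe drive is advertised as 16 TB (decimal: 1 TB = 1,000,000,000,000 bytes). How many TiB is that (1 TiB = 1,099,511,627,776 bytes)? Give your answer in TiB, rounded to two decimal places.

16 TB = 16 × 10^12 bytes = 16,000,000,000,000 bytes
1 TiB = 1,099,511,627,776 bytes
16,000,000,000,000 / 1,099,511,627,776 = 14.55 TiB

14.55 TiB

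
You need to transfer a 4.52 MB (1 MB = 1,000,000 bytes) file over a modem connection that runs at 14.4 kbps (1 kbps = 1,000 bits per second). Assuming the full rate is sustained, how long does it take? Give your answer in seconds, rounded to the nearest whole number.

4.52 MB = 4,520,000 bytes = 36,160,000 bits
14.4 kbps = 14,400 bits/s
time = 36,160,000 / 14,400 = 2,511 s

2,511 seconds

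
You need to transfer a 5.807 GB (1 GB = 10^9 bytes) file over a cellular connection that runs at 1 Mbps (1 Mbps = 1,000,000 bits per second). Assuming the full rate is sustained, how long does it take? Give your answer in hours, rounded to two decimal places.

5.807 GB = 5,807,000,000 bytes = 46,456,000,000 bits
1 Mbps = 1,000,000 bits/s
time = 46,456,000,000 / 1,000,000 = 46,456.0000 s
46,456.0000 s / 3600 = 12.90 hours

12.90 hours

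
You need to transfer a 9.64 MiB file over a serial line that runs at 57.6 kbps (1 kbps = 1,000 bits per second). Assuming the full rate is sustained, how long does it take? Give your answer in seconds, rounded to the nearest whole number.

9.64 MiB = 10,108,272.64 bytes = 80,866,181.12 bits
57.6 kbps = 57,600 bits/s
time = 80,866,181.12 / 57,600 = 1,404 s

1,404 seconds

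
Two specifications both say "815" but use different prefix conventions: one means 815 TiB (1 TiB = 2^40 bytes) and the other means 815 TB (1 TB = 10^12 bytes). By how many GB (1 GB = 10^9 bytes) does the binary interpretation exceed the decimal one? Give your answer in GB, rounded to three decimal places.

815 TiB = 815 × 1,099,511,627,776 = 896,101,976,637,440 bytes
815 TB = 815 × 1,000,000,000,000 = 815,000,000,000,000 bytes
difference = 81,101,976,637,440 bytes
81,101,976,637,440 / 1,000,000,000 = 81,101.977 GB

81,101.977 GB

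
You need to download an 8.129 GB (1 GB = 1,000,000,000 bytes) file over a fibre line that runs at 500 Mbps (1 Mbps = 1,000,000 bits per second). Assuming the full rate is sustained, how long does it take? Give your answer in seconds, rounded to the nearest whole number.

130 seconds

8.129 GB = 8,129,000,000 bytes = 65,032,000,000 bits
500 Mbps = 500,000,000 bits/s
time = 65,032,000,000 / 500,000,000 = 130 s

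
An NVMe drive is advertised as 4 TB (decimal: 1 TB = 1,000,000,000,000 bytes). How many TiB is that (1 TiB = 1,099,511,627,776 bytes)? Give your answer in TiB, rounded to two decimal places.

3.64 TiB

4 TB × 1,000,000,000,000 bytes/TB = 4,000,000,000,000 bytes
1 TiB = 1,099,511,627,776 bytes
4,000,000,000,000 / 1,099,511,627,776 = 3.64 TiB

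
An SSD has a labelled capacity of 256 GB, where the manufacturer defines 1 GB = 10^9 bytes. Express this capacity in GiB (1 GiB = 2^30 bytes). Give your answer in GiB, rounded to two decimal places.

256 GB = 256 × 10^9 bytes = 256,000,000,000 bytes
1 GiB = 1,073,741,824 bytes
256,000,000,000 / 1,073,741,824 = 238.42 GiB

238.42 GiB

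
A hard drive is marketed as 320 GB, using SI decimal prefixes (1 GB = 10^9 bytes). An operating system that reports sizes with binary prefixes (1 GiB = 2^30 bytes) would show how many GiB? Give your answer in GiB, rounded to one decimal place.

320 GB × 1,000,000,000 bytes/GB = 320,000,000,000 bytes
1 GiB = 1,073,741,824 bytes
320,000,000,000 / 1,073,741,824 = 298.0 GiB

298.0 GiB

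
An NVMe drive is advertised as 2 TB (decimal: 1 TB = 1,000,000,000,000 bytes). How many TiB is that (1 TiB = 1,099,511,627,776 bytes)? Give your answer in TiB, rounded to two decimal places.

2 TB × 1,000,000,000,000 bytes/TB = 2,000,000,000,000 bytes
1 TiB = 1,099,511,627,776 bytes
2,000,000,000,000 / 1,099,511,627,776 = 1.82 TiB

1.82 TiB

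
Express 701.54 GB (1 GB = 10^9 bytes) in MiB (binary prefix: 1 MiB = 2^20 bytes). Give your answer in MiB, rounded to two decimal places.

669,040.68 MiB

701.54 GB = 701.54 × 10^9 bytes = 701,540,000,000 bytes
1 MiB = 1,048,576 bytes
701,540,000,000 / 1,048,576 = 669,040.68 MiB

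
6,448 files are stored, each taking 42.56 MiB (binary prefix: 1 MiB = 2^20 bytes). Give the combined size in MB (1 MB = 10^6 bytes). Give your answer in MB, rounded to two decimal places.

287,757.44 MB

Total = 6,448 × 42.56 MiB = 274426.88 MiB
= 274426.88 × 1,048,576 bytes = 287,757,440,122.88 bytes
1 MB = 1,000,000 bytes
287,757,440,122.88 / 1,000,000 = 287,757.44 MB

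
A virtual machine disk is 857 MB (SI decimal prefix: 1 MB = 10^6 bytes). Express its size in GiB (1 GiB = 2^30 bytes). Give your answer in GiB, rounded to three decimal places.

0.798 GiB

857 MB = 857 × 10^6 bytes = 857,000,000 bytes
1 GiB = 1,073,741,824 bytes
857,000,000 / 1,073,741,824 = 0.798 GiB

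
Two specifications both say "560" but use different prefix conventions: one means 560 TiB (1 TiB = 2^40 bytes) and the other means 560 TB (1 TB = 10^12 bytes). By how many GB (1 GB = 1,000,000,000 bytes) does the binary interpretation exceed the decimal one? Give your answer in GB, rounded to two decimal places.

560 TiB = 560 × 1,099,511,627,776 = 615,726,511,554,560 bytes
560 TB = 560 × 1,000,000,000,000 = 560,000,000,000,000 bytes
difference = 55,726,511,554,560 bytes
55,726,511,554,560 / 1,000,000,000 = 55,726.51 GB

55,726.51 GB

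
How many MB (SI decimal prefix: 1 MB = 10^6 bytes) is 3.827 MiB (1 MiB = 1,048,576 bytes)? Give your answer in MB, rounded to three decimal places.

3.827 MiB = 3.827 × 2^20 bytes = 4,012,900.352 bytes
1 MB = 10^6 bytes = 1,000,000 bytes
4,012,900.352 / 1,000,000 = 4.013 MB

4.013 MB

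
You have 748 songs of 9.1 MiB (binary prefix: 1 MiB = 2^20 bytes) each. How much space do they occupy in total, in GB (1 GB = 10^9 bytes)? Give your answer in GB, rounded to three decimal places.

7.137 GB

Total = 748 × 9.1 MiB = 6806.8 MiB
= 6806.8 × 1,048,576 bytes = 7,137,447,116.8 bytes
1 GB = 1,000,000,000 bytes
7,137,447,116.8 / 1,000,000,000 = 7.137 GB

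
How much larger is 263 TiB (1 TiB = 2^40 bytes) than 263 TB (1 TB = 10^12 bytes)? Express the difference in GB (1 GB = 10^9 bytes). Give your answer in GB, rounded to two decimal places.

26,171.56 GB

263 TiB = 263 × 1,099,511,627,776 = 289,171,558,105,088 bytes
263 TB = 263 × 1,000,000,000,000 = 263,000,000,000,000 bytes
difference = 26,171,558,105,088 bytes
26,171,558,105,088 / 1,000,000,000 = 26,171.56 GB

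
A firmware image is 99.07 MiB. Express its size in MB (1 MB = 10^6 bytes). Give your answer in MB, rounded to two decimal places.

99.07 MiB × 1,048,576 bytes/MiB = 103,882,424.32 bytes
1 MB = 10^6 bytes = 1,000,000 bytes
103,882,424.32 / 1,000,000 = 103.88 MB

103.88 MB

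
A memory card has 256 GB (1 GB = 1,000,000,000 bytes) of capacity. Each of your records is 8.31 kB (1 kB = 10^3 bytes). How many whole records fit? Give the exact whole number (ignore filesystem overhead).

30,806,257

Capacity: 256 GB = 256,000,000,000 bytes
Per item: 8.31 kB = 8,310 bytes
⌊256,000,000,000 / 8,310⌋ = 30,806,257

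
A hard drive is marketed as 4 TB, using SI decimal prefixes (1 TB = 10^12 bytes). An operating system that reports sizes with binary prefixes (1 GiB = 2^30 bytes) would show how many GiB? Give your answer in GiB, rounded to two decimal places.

3,725.29 GiB

4 TB = 4 × 10^12 bytes = 4,000,000,000,000 bytes
1 GiB = 2^30 bytes = 1,073,741,824 bytes
4,000,000,000,000 / 1,073,741,824 = 3,725.29 GiB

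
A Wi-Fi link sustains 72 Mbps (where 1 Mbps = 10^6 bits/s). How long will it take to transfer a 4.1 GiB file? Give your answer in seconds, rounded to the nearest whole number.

4.1 GiB = 4,402,341,478.4 bytes = 35,218,731,827.2 bits
72 Mbps = 72,000,000 bits/s
time = 35,218,731,827.2 / 72,000,000 = 489 s

489 seconds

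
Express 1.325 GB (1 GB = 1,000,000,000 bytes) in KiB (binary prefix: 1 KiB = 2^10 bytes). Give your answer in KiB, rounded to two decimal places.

1,293,945.31 KiB

1.325 GB = 1.325 × 10^9 bytes = 1,325,000,000 bytes
1 KiB = 2^10 bytes = 1,024 bytes
1,325,000,000 / 1,024 = 1,293,945.31 KiB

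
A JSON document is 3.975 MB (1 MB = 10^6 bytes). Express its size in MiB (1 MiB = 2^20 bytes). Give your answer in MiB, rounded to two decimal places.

3.79 MiB

3.975 MB × 1,000,000 bytes/MB = 3,975,000 bytes
1 MiB = 2^20 bytes = 1,048,576 bytes
3,975,000 / 1,048,576 = 3.79 MiB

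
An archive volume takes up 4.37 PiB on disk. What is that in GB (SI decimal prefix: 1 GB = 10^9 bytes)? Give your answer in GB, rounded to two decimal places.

4,920,182.59 GB

4.37 PiB = 4.37 × 2^50 bytes = 4,920,182,592,902,266.88 bytes
1 GB = 1,000,000,000 bytes
4,920,182,592,902,266.88 / 1,000,000,000 = 4,920,182.59 GB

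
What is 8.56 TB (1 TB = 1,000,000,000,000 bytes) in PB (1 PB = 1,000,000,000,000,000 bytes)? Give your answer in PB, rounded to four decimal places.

8.56 TB = 8.56 × 10^12 bytes = 8,560,000,000,000 bytes
1 PB = 10^15 bytes = 1,000,000,000,000,000 bytes
8,560,000,000,000 / 1,000,000,000,000,000 = 0.0086 PB

0.0086 PB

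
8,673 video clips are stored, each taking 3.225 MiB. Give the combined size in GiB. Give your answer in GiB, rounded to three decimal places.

Total = 8,673 × 3.225 MiB = 27970.425 MiB
= 27970.425 × 1,048,576 bytes = 29,329,116,364.8 bytes
1 GiB = 1,073,741,824 bytes
29,329,116,364.8 / 1,073,741,824 = 27.315 GiB

27.315 GiB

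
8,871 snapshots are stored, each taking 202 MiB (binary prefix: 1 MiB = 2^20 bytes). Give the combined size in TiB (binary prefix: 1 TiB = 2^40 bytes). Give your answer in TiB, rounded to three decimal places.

1.709 TiB

Total = 8,871 × 202 MiB = 1,791,942 MiB
= 1,791,942 × 1,048,576 bytes = 1,878,987,374,592 bytes
1 TiB = 1,099,511,627,776 bytes
1,878,987,374,592 / 1,099,511,627,776 = 1.709 TiB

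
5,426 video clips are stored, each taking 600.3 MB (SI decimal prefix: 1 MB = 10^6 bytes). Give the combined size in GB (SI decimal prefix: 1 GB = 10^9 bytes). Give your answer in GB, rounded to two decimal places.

Total = 5,426 × 600.3 MB = 3257227.8 MB
= 3257227.8 × 1,000,000 bytes = 3,257,227,800,000 bytes
1 GB = 1,000,000,000 bytes
3,257,227,800,000 / 1,000,000,000 = 3,257.23 GB

3,257.23 GB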